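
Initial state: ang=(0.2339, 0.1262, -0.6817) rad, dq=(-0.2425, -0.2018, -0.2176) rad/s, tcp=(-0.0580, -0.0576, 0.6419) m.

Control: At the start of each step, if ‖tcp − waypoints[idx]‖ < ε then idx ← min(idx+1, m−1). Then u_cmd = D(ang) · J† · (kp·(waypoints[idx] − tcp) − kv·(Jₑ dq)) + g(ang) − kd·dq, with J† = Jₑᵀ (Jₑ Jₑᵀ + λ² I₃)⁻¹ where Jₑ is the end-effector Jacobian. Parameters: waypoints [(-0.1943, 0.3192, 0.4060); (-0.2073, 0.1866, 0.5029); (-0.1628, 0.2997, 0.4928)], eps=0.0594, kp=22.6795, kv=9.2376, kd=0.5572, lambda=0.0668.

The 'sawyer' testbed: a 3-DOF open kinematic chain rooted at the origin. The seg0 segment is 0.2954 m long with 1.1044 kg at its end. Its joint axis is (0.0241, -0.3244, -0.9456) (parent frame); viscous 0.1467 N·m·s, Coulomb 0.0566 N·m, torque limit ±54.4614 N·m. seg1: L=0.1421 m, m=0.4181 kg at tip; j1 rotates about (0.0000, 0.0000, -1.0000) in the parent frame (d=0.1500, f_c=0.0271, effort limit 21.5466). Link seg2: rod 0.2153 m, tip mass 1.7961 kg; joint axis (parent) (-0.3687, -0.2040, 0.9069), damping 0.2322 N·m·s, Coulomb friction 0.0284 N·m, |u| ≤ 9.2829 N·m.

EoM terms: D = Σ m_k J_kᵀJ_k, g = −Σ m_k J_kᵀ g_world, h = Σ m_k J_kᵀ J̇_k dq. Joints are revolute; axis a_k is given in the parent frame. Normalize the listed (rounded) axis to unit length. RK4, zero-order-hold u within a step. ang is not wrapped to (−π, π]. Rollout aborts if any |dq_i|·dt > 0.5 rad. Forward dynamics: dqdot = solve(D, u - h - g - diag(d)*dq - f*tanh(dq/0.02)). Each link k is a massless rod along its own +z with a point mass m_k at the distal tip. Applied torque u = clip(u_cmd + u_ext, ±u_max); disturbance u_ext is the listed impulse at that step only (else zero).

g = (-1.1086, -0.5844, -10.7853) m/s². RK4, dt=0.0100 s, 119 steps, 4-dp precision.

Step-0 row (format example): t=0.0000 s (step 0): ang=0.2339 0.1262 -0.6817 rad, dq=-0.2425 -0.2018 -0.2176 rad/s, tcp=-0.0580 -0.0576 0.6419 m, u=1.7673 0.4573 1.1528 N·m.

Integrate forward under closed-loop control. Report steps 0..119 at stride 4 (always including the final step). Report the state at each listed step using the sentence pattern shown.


t=0.0400 s (step 4): ang=0.2403 0.1215 -0.6656 rad, dq=0.4521 -0.0192 0.5998 rad/s, tcp=-0.0588 -0.0561 0.6422 m, u=0.5466 0.1838 0.7164 N·m.
t=0.0800 s (step 8): ang=0.2649 0.1284 -0.6415 rad, dq=0.7446 0.3907 0.5781 rad/s, tcp=-0.0647 -0.0531 0.6423 m, u=-0.1017 -0.1414 0.7657 N·m.
t=0.1200 s (step 12): ang=0.3025 0.1275 -0.6195 rad, dq=0.9612 0.4198 0.5536 rad/s, tcp=-0.0734 -0.0495 0.6419 m, u=-0.5052 -0.2138 0.7964 N·m.
t=0.1600 s (step 16): ang=0.3488 0.1165 -0.5989 rad, dq=1.1398 0.1758 0.4966 rad/s, tcp=-0.0838 -0.0453 0.6413 m, u=-0.7769 -0.1146 0.8374 N·m.
t=0.2000 s (step 20): ang=0.3998 0.1038 -0.5799 rad, dq=1.1657 0.5579 0.4931 rad/s, tcp=-0.0950 -0.0404 0.6403 m, u=-0.9278 -0.3562 0.8397 N·m.
t=0.2400 s (step 24): ang=0.4584 0.0622 -0.5648 rad, dq=1.2121 0.6666 0.4120 rad/s, tcp=-0.1067 -0.0351 0.6390 m, u=-1.0618 -0.4495 0.8928 N·m.
t=0.2800 s (step 28): ang=0.5271 -0.0275 -0.5601 rad, dq=1.1784 1.3166 0.0769 rad/s, tcp=-0.1185 -0.0295 0.6373 m, u=-1.1985 -0.8712 1.1188 N·m.
t=0.3200 s (step 32): ang=0.6098 -0.1740 -0.5879 rad, dq=1.4157 0.7521 -0.2138 rad/s, tcp=-0.1315 -0.0246 0.6345 m, u=-1.5330 -0.6495 1.3103 N·m.
t=0.3600 s (step 36): ang=0.6790 -0.2219 -0.5898 rad, dq=1.4199 0.6115 0.4178 rad/s, tcp=-0.1447 -0.0172 0.6319 m, u=-1.5450 -0.5778 0.8869 N·m.
t=0.4000 s (step 40): ang=0.7494 -0.2774 -0.5870 rad, dq=1.4214 0.6628 0.4148 rad/s, tcp=-0.1571 -0.0086 0.6291 m, u=-1.5940 -0.6303 0.8689 N·m.
t=0.4400 s (step 44): ang=0.8207 -0.3349 -0.5872 rad, dq=1.4409 0.6362 0.4025 rad/s, tcp=-0.1690 0.0008 0.6261 m, u=-1.6591 -0.6410 0.8537 N·m.
t=0.4800 s (step 48): ang=0.8915 -0.3865 -0.5878 rad, dq=1.4554 0.5817 0.4115 rad/s, tcp=-0.1805 0.0108 0.6228 m, u=-1.7123 -0.6317 0.8232 N·m.
t=0.5200 s (step 52): ang=0.9614 -0.4316 -0.5877 rad, dq=1.4610 0.5363 0.4140 rad/s, tcp=-0.1913 0.0216 0.6193 m, u=-1.7536 -0.6237 0.7966 N·m.
t=0.5600 s (step 56): ang=1.0303 -0.4716 -0.5873 rad, dq=1.4599 0.4998 0.4076 rad/s, tcp=-0.2014 0.0329 0.6156 m, u=-1.7866 -0.6183 0.7761 N·m.
t=0.6000 s (step 60): ang=1.0982 -0.5072 -0.5867 rad, dq=1.4534 0.4700 0.3950 rad/s, tcp=-0.2107 0.0447 0.6117 m, u=-1.8130 -0.6148 0.7605 N·m.
t=0.6400 s (step 64): ang=1.1649 -0.5390 -0.5862 rad, dq=1.4419 0.4454 0.3783 rad/s, tcp=-0.2192 0.0568 0.6077 m, u=-1.8333 -0.6128 0.7488 N·m.
t=0.6800 s (step 68): ang=1.2304 -0.5675 -0.5858 rad, dq=1.4258 0.4249 0.3591 rad/s, tcp=-0.2269 0.0692 0.6036 m, u=-1.8478 -0.6120 0.7403 N·m.
t=0.7200 s (step 72): ang=1.2947 -0.5932 -0.5856 rad, dq=1.4052 0.4075 0.3381 rad/s, tcp=-0.2336 0.0818 0.5994 m, u=-1.8565 -0.6122 0.7347 N·m.
t=0.7600 s (step 76): ang=1.3575 -0.6163 -0.5858 rad, dq=1.3803 0.3925 0.3163 rad/s, tcp=-0.2396 0.0945 0.5952 m, u=-1.8594 -0.6130 0.7317 N·m.
t=0.8000 s (step 80): ang=1.4187 -0.6372 -0.5863 rad, dq=1.3514 0.3794 0.2940 rad/s, tcp=-0.2447 0.1072 0.5909 m, u=-1.8566 -0.6142 0.7310 N·m.
t=0.8400 s (step 84): ang=1.4783 -0.6561 -0.5871 rad, dq=1.3187 0.3676 0.2717 rad/s, tcp=-0.2489 0.1198 0.5867 m, u=-1.8482 -0.6158 0.7324 N·m.
t=0.8800 s (step 88): ang=1.5362 -0.6732 -0.5884 rad, dq=1.2826 0.3569 0.2496 rad/s, tcp=-0.2524 0.1322 0.5825 m, u=-1.8344 -0.6176 0.7357 N·m.
t=0.9200 s (step 92): ang=1.5923 -0.6887 -0.5900 rad, dq=1.2435 0.3471 0.2281 rad/s, tcp=-0.2551 0.1444 0.5784 m, u=-1.8158 -0.6196 0.7408 N·m.
t=0.9600 s (step 96): ang=1.6465 -0.7028 -0.5921 rad, dq=1.2019 0.3378 0.2071 rad/s, tcp=-0.2571 0.1562 0.5744 m, u=-1.7926 -0.6217 0.7474 N·m.
t=1.0000 s (step 100): ang=1.6986 -0.7156 -0.5946 rad, dq=1.1582 0.3289 0.1869 rad/s, tcp=-0.2585 0.1677 0.5705 m, u=-1.7654 -0.6237 0.7555 N·m.
t=1.0400 s (step 104): ang=1.7488 -0.7273 -0.5974 rad, dq=1.1129 0.3205 0.1675 rad/s, tcp=-0.2593 0.1788 0.5667 m, u=-1.7347 -0.6258 0.7647 N·m.
t=1.0800 s (step 108): ang=1.7969 -0.7380 -0.6007 rad, dq=1.0666 0.3123 0.1490 rad/s, tcp=-0.2596 0.1894 0.5630 m, u=-1.7011 -0.6280 0.7751 N·m.
t=1.1200 s (step 112): ang=1.8429 -0.7478 -0.6043 rad, dq=1.0196 0.3044 0.1313 rad/s, tcp=-0.2594 0.1996 0.5595 m, u=-1.6651 -0.6301 0.7864 N·m.
t=1.1600 s (step 116): ang=1.8869 -0.7567 -0.6083 rad, dq=0.9724 0.2967 0.1145 rad/s, tcp=-0.2589 0.2093 0.5562 m, u=-1.6272 -0.6322 0.7985 N·m.
t=1.1900 s (step 119): ang=1.9185 -0.7630 -0.6115 rad, dq=0.9370 0.2910 0.1025 rad/s, tcp=-0.2582 0.2162 0.5538 m.


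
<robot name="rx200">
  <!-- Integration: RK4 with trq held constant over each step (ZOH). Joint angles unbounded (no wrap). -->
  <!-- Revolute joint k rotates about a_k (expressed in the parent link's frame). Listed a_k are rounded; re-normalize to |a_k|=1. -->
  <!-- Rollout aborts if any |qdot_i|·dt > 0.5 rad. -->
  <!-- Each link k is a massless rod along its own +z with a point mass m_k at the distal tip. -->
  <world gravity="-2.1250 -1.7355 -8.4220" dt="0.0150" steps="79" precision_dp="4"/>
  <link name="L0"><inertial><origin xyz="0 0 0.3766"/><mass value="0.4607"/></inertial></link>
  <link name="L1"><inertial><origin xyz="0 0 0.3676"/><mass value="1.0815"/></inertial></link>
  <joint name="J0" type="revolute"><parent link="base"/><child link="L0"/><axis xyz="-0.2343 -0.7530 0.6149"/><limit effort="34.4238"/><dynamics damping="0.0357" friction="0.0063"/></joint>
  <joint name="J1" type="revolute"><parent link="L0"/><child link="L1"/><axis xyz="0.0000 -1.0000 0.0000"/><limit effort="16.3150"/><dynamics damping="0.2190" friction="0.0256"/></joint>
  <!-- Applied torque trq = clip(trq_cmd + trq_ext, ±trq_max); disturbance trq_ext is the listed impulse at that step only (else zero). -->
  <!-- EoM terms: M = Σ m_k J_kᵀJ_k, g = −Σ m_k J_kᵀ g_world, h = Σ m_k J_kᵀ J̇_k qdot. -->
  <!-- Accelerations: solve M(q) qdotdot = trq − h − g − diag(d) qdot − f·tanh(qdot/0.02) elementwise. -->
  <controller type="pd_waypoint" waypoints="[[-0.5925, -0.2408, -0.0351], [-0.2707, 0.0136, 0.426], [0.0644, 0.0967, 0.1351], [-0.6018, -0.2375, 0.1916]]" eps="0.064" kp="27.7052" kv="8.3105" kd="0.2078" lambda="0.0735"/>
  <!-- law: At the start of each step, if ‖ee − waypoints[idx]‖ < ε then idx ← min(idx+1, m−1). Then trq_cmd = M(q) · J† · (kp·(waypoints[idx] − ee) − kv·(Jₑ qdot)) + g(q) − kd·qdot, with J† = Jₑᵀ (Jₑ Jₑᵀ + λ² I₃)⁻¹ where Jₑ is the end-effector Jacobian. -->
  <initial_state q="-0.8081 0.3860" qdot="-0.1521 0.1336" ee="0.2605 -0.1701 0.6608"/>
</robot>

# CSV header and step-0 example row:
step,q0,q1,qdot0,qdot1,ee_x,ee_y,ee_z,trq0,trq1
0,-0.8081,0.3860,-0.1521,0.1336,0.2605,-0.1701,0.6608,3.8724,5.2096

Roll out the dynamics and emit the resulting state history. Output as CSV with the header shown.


step,q0,q1,qdot0,qdot1,ee_x,ee_y,ee_z,trq0,trq1
1,-0.8202,0.4059,-1.4234,2.4521,0.2591,-0.1704,0.6597,3.6800,4.2458
2,-0.8476,0.4539,-2.2091,3.8999,0.2550,-0.1702,0.6571,3.5481,3.6322
3,-0.8844,0.5192,-2.6695,4.7706,0.2493,-0.1691,0.6532,3.5449,3.2374
4,-0.9262,0.5944,-2.8935,5.2411,0.2426,-0.1668,0.6478,3.6634,2.9684
5,-0.9700,0.6746,-2.9416,5.4353,0.2354,-0.1630,0.6412,3.8376,2.7550
6,-1.0136,0.7562,-2.8651,5.4507,0.2280,-0.1579,0.6336,3.9976,2.5509
7,-1.0554,0.8373,-2.7070,5.3616,0.2203,-0.1515,0.6252,4.1027,2.3327
8,-1.0944,0.9165,-2.4995,5.2186,0.2124,-0.1440,0.6161,4.1418,2.0940
9,-1.1301,0.9935,-2.2643,5.0528,0.2043,-0.1354,0.6066,4.1209,1.8374
10,-1.1622,1.0679,-2.0149,4.8814,0.1959,-0.1261,0.5968,4.0520,1.5684
11,-1.1904,1.1398,-1.7592,4.7133,0.1871,-0.1160,0.5866,3.9471,1.2926
12,-1.2149,1.2092,-1.5015,4.5525,0.1779,-0.1055,0.5763,3.8167,1.0147
13,-1.2354,1.2763,-1.2437,4.4004,0.1682,-0.0944,0.5658,3.6685,0.7381
14,-1.2521,1.3412,-0.9865,4.2569,0.1580,-0.0831,0.5551,3.5081,0.4651
15,-1.2650,1.4039,-0.7296,4.1209,0.1472,-0.0716,0.5442,3.3394,0.1970
16,-1.2740,1.4647,-0.4724,3.9914,0.1357,-0.0599,0.5332,3.1648,-0.0654
17,-1.2792,1.5236,-0.2138,3.8667,0.1237,-0.0483,0.5219,2.9859,-0.3219
18,-1.2804,1.5807,0.0472,3.7454,0.1111,-0.0367,0.5104,2.8037,-0.5724
19,-1.2777,1.6359,0.3109,3.6264,0.0978,-0.0253,0.4987,2.6197,-0.8168
20,-1.2711,1.6894,0.5797,3.5072,0.0839,-0.0142,0.4868,2.4320,-1.0551
21,-1.2603,1.7411,0.8545,3.3861,0.0694,-0.0035,0.4746,2.2405,-1.2869
22,-1.2454,1.7909,1.1363,3.2614,0.0543,0.0068,0.4621,2.0447,-1.5120
23,-1.2262,1.8389,1.4254,3.1316,0.0386,0.0165,0.4493,1.8439,-1.7296
24,-1.2026,1.8848,1.7221,2.9950,0.0224,0.0256,0.4362,1.6376,-1.9389
25,-1.1745,1.9286,2.0259,2.8499,0.0057,0.0340,0.4228,1.4249,-2.1386
26,-1.1418,1.9702,2.3360,2.6949,-0.0114,0.0415,0.4092,1.2050,-2.3272
27,-1.1045,2.0094,2.6506,2.5285,-0.0289,0.0481,0.3953,0.9771,-2.5029
28,-1.0624,2.0460,2.9673,2.3497,-0.0467,0.0538,0.3811,0.7404,-2.6635
29,-1.0155,2.0798,3.2829,2.1576,-0.0647,0.0584,0.3667,0.4939,-2.8069
30,-0.9639,2.1106,3.5931,1.9517,-0.0828,0.0619,0.3521,0.2369,-2.9306
31,-0.9078,2.1382,3.8929,1.7321,-0.1010,0.0643,0.3374,-0.0312,-3.0324
32,-0.8473,2.1625,4.1768,1.4996,-0.1192,0.0654,0.3225,-0.3107,-3.1101
33,-0.7827,2.1832,4.4387,1.2555,-0.1372,0.0654,0.3077,-0.6017,-3.1622
34,-0.7144,2.2001,4.6726,1.0019,-0.1551,0.0642,0.2929,-0.9036,-3.1876
35,-0.6428,2.2132,4.8728,0.7417,-0.1727,0.0617,0.2783,-1.2152,-3.1863
36,-0.5685,2.2224,5.0344,0.4784,-0.1900,0.0581,0.2637,-1.5345,-3.1589
37,-0.4921,2.2276,5.1540,0.2160,-0.2069,0.0533,0.2495,-1.8588,-3.1075
38,-0.4142,2.2289,5.2291,-0.0404,-0.2234,0.0474,0.2354,-2.1848,-3.0362
39,-0.3355,2.2265,5.2586,-0.2828,-0.2394,0.0404,0.2218,-2.5083,-2.9533
40,-0.2568,2.2206,5.2455,-0.5125,-0.2549,0.0325,0.2084,-2.8255,-2.8565
41,-0.1785,2.2113,5.1927,-0.7259,-0.2697,0.0237,0.1954,-3.1319,-2.7503
42,-0.1013,2.1990,5.1038,-0.9199,-0.2839,0.0140,0.1829,-3.4234,-2.6395
43,-0.0256,2.1839,4.9837,-1.0921,-0.2974,0.0037,0.1709,-3.6966,-2.5284
44,0.0480,2.1664,4.8374,-1.2411,-0.3102,-0.0072,0.1593,-3.9483,-2.4209
45,0.1193,2.1468,4.6701,-1.3664,-0.3222,-0.0186,0.1483,-4.1765,-2.3198
46,0.1880,2.1255,4.4870,-1.4679,-0.3335,-0.0304,0.1378,-4.3799,-2.2275
47,0.2538,2.1029,4.2924,-1.5467,-0.3440,-0.0423,0.1279,-4.5576,-2.1453
48,0.3166,2.0793,4.0907,-1.6040,-0.3538,-0.0544,0.1185,-4.7099,-2.0737
49,0.3764,2.0549,3.8850,-1.6416,-0.3628,-0.0665,0.1098,-4.8373,-2.0129
50,0.4331,2.0302,3.6784,-1.6614,-0.3711,-0.0785,0.1016,-4.9410,-1.9623
51,0.4868,2.0052,3.4732,-1.6655,-0.3787,-0.0904,0.0940,-5.0223,-1.9211
52,0.5373,1.9803,3.2711,-1.6560,-0.3857,-0.1019,0.0869,-5.0829,-1.8883
53,0.5849,1.9556,3.0738,-1.6351,-0.3921,-0.1132,0.0805,-5.1247,-1.8626
54,0.6296,1.9313,2.8822,-1.6046,-0.3979,-0.1240,0.0745,-5.1496,-1.8429
55,0.6714,1.9075,2.6972,-1.5665,-0.4033,-0.1345,0.0690,-5.1596,-1.8281
56,0.7105,1.8843,2.5194,-1.5224,-0.4082,-0.1444,0.0641,-5.1565,-1.8170
57,0.7470,1.8619,2.3492,-1.4738,-0.4126,-0.1539,0.0596,-5.1422,-1.8088
58,0.7810,1.8401,2.1870,-1.4221,-0.4167,-0.1629,0.0555,-5.1184,-1.8026
59,0.8127,1.8192,2.0328,-1.3683,-0.4205,-0.1714,0.0518,-5.0867,-1.7978
60,0.8421,1.7991,1.8866,-1.3134,-0.4239,-0.1795,0.0485,-5.0486,-1.7939
61,0.8693,1.7798,1.7486,-1.2582,-0.4272,-0.1870,0.0456,-5.0055,-1.7903
62,0.8946,1.7613,1.6185,-1.2034,-0.4301,-0.1940,0.0430,-4.9586,-1.7869
63,0.9179,1.7437,1.4963,-1.1496,-0.4329,-0.2006,0.0407,-4.9089,-1.7833
64,0.9395,1.7268,1.3818,-1.0971,-0.4355,-0.2067,0.0388,-4.8575,-1.7795
65,0.9594,1.7108,1.2746,-1.0463,-0.4380,-0.2124,0.0370,-4.8052,-1.7755
66,0.9778,1.6954,1.1746,-0.9973,-0.4403,-0.2177,0.0355,-4.7527,-1.7711
67,0.9947,1.6808,1.0815,-0.9505,-0.4425,-0.2226,0.0343,-4.7006,-1.7664
68,1.0103,1.6669,0.9951,-0.9057,-0.4446,-0.2271,0.0332,-4.6493,-1.7614
69,1.0246,1.6536,0.9149,-0.8632,-0.4467,-0.2313,0.0324,-4.5995,-1.7563
70,1.0378,1.6410,0.8407,-0.8228,-0.4486,-0.2351,0.0317,-4.5513,-1.7511
71,1.0499,1.6289,0.7721,-0.7846,-0.4505,-0.2387,0.0311,-4.5051,-1.7458
72,1.0610,1.6174,0.7089,-0.7485,-0.4523,-0.2419,0.0308,-4.4610,-1.7407
73,1.0712,1.6065,0.6508,-0.7145,-0.4540,-0.2450,0.0305,-4.4193,-1.7357
74,1.0805,1.5960,0.5974,-0.6823,-0.4557,-0.2477,0.0304,-4.3800,-1.7309
75,1.0891,1.5860,0.5484,-0.6520,-0.4574,-0.2503,0.0303,-4.3432,-1.7264
76,1.0970,1.5764,0.5035,-0.6234,-0.4590,-0.2526,0.0304,-4.3089,-1.7223
77,1.1043,1.5673,0.4624,-0.5964,-0.4605,-0.2548,0.0305,-4.2771,-1.7186
78,1.1109,1.5585,0.4249,-0.5709,-0.4621,-0.2567,0.0307,-4.2479,-1.7153
79,1.1170,1.5501,0.3908,-0.5469,-0.4635,-0.2585,0.0310,,


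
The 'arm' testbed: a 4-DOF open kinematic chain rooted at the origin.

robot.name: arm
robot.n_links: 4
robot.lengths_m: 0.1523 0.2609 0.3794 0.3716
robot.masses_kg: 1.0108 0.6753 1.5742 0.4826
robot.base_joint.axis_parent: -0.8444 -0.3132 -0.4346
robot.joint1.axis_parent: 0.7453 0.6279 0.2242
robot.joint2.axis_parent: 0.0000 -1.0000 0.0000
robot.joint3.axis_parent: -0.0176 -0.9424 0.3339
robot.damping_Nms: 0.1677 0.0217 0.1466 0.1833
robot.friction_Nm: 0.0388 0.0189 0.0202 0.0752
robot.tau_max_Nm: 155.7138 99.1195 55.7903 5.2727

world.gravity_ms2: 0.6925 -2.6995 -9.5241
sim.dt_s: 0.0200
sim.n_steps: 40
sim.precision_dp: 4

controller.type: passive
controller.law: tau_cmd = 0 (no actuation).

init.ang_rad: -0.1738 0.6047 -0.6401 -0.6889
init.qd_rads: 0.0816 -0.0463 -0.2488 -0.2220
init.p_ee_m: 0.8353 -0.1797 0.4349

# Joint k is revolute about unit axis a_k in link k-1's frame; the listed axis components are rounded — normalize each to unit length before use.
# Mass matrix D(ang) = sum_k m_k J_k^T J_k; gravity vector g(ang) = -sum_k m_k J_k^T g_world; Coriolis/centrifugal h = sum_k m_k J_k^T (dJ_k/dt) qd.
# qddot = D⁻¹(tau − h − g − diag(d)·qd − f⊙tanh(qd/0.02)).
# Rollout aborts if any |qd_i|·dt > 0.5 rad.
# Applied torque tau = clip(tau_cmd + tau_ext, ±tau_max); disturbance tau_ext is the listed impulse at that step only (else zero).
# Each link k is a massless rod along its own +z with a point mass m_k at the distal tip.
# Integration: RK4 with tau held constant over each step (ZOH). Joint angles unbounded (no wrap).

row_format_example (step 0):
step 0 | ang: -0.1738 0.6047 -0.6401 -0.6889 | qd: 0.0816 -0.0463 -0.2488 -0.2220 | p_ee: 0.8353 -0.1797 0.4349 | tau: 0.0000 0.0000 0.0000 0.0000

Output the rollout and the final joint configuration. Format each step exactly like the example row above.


step 1 | ang: -0.1736 0.6062 -0.6444 -0.6931 | qd: -0.0614 0.2055 -0.1836 -0.2019 | p_ee: 0.8357 -0.1773 0.4302 | tau: 0.0000 0.0000 0.0000 0.0000
step 2 | ang: -0.1760 0.6132 -0.6473 -0.6970 | qd: -0.1770 0.4924 -0.0989 -0.1859 | p_ee: 0.8377 -0.1754 0.4218 | tau: 0.0000 0.0000 0.0000 0.0000
step 3 | ang: -0.1807 0.6260 -0.6483 -0.7006 | qd: -0.2937 0.7905 0.0071 -0.1778 | p_ee: 0.8413 -0.1739 0.4099 | tau: 0.0000 0.0000 0.0000 0.0000
step 4 | ang: -0.1879 0.6448 -0.6469 -0.7042 | qd: -0.4222 1.0918 0.1389 -0.1775 | p_ee: 0.8462 -0.1728 0.3945 | tau: 0.0000 0.0000 0.0000 0.0000
step 5 | ang: -0.1977 0.6697 -0.6424 -0.7078 | qd: -0.5661 1.3976 0.3109 -0.1931 | p_ee: 0.8524 -0.1721 0.3756 | tau: 0.0000 0.0000 0.0000 0.0000
step 6 | ang: -0.2107 0.7007 -0.6341 -0.7120 | qd: -0.7368 1.6983 0.5314 -0.2280 | p_ee: 0.8597 -0.1716 0.3533 | tau: 0.0000 0.0000 0.0000 0.0000
step 7 | ang: -0.2275 0.7375 -0.6208 -0.7171 | qd: -0.9497 1.9784 0.8071 -0.2856 | p_ee: 0.8681 -0.1715 0.3276 | tau: 0.0000 0.0000 0.0000 0.0000
step 8 | ang: -0.2491 0.7796 -0.6014 -0.7236 | qd: -1.2237 2.2164 1.1440 -0.3688 | p_ee: 0.8773 -0.1717 0.2987 | tau: 0.0000 0.0000 0.0000 0.0000
step 9 | ang: -0.2770 0.8257 -0.5746 -0.7320 | qd: -1.5816 2.3845 1.5466 -0.4796 | p_ee: 0.8872 -0.1723 0.2666 | tau: 0.0000 0.0000 0.0000 0.0000
step 10 | ang: -0.3131 0.8742 -0.5391 -0.7430 | qd: -2.0491 2.4484 2.0168 -0.6189 | p_ee: 0.8975 -0.1734 0.2316 | tau: 0.0000 0.0000 0.0000 0.0000
step 11 | ang: -0.3599 0.9227 -0.4935 -0.7570 | qd: -2.6532 2.3674 2.5526 -0.7848 | p_ee: 0.9083 -0.1751 0.1936 | tau: 0.0000 0.0000 0.0000 0.0000
step 12 | ang: -0.4203 0.9677 -0.4366 -0.7745 | qd: -3.4199 2.0950 3.1442 -0.9717 | p_ee: 0.9193 -0.1775 0.1530 | tau: 0.0000 0.0000 0.0000 0.0000
step 13 | ang: -0.4979 1.0049 -0.3675 -0.7959 | qd: -4.3714 1.5794 3.7690 -1.1691 | p_ee: 0.9306 -0.1809 0.1096 | tau: 0.0000 0.0000 0.0000 0.0000
step 14 | ang: -0.5965 1.0288 -0.2859 -0.8212 | qd: -5.5216 0.7641 4.3830 -1.3604 | p_ee: 0.9418 -0.1856 0.0638 | tau: 0.0000 0.0000 0.0000 0.0000
step 15 | ang: -0.7201 1.0330 -0.1927 -0.8501 | qd: -6.8696 -0.4097 4.9102 -1.5222 | p_ee: 0.9530 -0.1917 0.0154 | tau: 0.0000 0.0000 0.0000 0.0000
step 16 | ang: -0.8724 1.0097 -0.0909 -0.8817 | qd: -8.3929 -1.9994 5.2310 -1.6211 | p_ee: 0.9640 -0.1996 -0.0353 | tau: 0.0000 0.0000 0.0000 0.0000
step 17 | ang: -1.0568 0.9497 0.0139 -0.9143 | qd: -10.0712 -4.0874 5.1635 -1.6161 | p_ee: 0.9744 -0.2095 -0.0881 | tau: 0.0000 0.0000 0.0000 0.0000
step 18 | ang: -1.2760 0.8424 0.1114 -0.9452 | qd: -11.8633 -6.7481 4.4590 -1.4302 | p_ee: 0.9838 -0.2218 -0.1428 | tau: 0.0000 0.0000 0.0000 0.0000
step 19 | ang: -1.5319 0.6756 0.1860 -0.9693 | qd: -13.7337 -10.0356 2.8196 -0.9047 | p_ee: 0.9915 -0.2367 -0.1988 | tau: 0.0000 0.0000 0.0000 0.0000
step 20 | ang: -1.8256 0.4371 0.2163 -0.9769 | qd: -15.6276 -13.8679 0.0223 0.2797 | p_ee: 0.9959 -0.2548 -0.2560 | tau: 0.0000 0.0000 0.0000 0.0000
step 21 | ang: -2.1543 0.1226 0.1819 -0.9508 | qd: -17.0302 -17.2963 -3.4097 2.5364 | p_ee: 0.9935 -0.2763 -0.3152 | tau: 0.0000 0.0000 0.0000 0.0000
step 22 | ang: -2.4900 -0.2287 0.0957 -0.8724 | qd: -16.0192 -16.9700 -4.5518 5.1536 | p_ee: 0.9781 -0.3003 -0.3810 | tau: 0.0000 0.0000 0.0000 0.0000
step 23 | ang: -2.7785 -0.5262 0.0265 -0.7581 | qd: -12.6911 -12.4637 -2.0042 5.9749 | p_ee: 0.9454 -0.3229 -0.4579 | tau: 0.0000 0.0000 0.0000 0.0000
step 24 | ang: -2.9989 -0.7258 0.0195 -0.6408 | qd: -9.4214 -7.5666 1.2667 5.6806 | p_ee: 0.8964 -0.3415 -0.5445 | tau: 0.0000 0.0000 0.0000 0.0000
step 25 | ang: -3.1577 -0.8324 0.0742 -0.5314 | qd: -6.4903 -3.1646 4.1328 5.2701 | p_ee: 0.8322 -0.3548 -0.6358 | tau: 0.0000 0.0000 0.0000 0.0000
step 26 | ang: -3.2592 -0.8548 0.1821 -0.4290 | qd: -3.6789 0.8693 6.5896 5.0043 | p_ee: 0.7522 -0.3613 -0.7271 | tau: 0.0000 0.0000 0.0000 0.0000
step 27 | ang: -3.3064 -0.8009 0.3350 -0.3297 | qd: -1.1175 4.3919 8.6120 4.9648 | p_ee: 0.6555 -0.3589 -0.8120 | tau: 0.0000 0.0000 0.0000 0.0000
step 28 | ang: -3.3103 -0.6878 0.5204 -0.2282 | qd: 0.4711 6.5789 9.6917 5.2482 | p_ee: 0.5427 -0.3449 -0.8822 | tau: 0.0000 0.0000 0.0000 0.0000
step 29 | ang: -3.3012 -0.5557 0.7105 -0.1178 | qd: 0.1085 6.2083 9.0331 5.7962 | p_ee: 0.4183 -0.3187 -0.9279 | tau: 0.0000 0.0000 0.0000 0.0000
step 30 | ang: -3.3159 -0.4529 0.8735 0.0024 | qd: -1.7058 3.8903 7.1770 6.1695 | p_ee: 0.2920 -0.2832 -0.9457 | tau: 0.0000 0.0000 0.0000 0.0000
step 31 | ang: -3.3711 -0.4027 0.9967 0.1265 | qd: -3.7989 1.1431 5.1628 6.1842 | p_ee: 0.1719 -0.2425 -0.9399 | tau: 0.0000 0.0000 0.0000 0.0000
step 32 | ang: -3.4656 -0.4043 1.0819 0.2482 | qd: -5.5729 -1.2024 3.4124 5.9627 | p_ee: 0.0629 -0.1995 -0.9169 | tau: 0.0000 0.0000 0.0000 0.0000
step 33 | ang: -3.5909 -0.4464 1.1353 0.3644 | qd: -6.8810 -2.8948 1.9789 5.6549 | p_ee: -0.0331 -0.1563 -0.8823 | tau: 0.0000 0.0000 0.0000 0.0000
step 34 | ang: -3.7374 -0.5151 1.1634 0.4742 | qd: -7.6802 -3.8435 0.8896 5.3220 | p_ee: -0.1154 -0.1146 -0.8407 | tau: 0.0000 0.0000 0.0000 0.0000
step 35 | ang: -3.8947 -0.5952 1.1733 0.5771 | qd: -7.9647 -4.0613 0.1672 4.9584 | p_ee: -0.1842 -0.0755 -0.7955 | tau: 0.0000 0.0000 0.0000 0.0000
step 36 | ang: -4.0527 -0.6733 1.1725 0.6721 | qd: -7.7633 -3.6547 -0.2025 4.5311 | p_ee: -0.2405 -0.0393 -0.7496 | tau: 0.0000 0.0000 0.0000 0.0000
step 37 | ang: -4.2027 -0.7388 1.1669 0.7580 | qd: -7.1869 -2.8525 -0.3265 4.0490 | p_ee: -0.2859 -0.0061 -0.7051 | tau: 0.0000 0.0000 0.0000 0.0000
step 38 | ang: -4.3386 -0.7863 1.1602 0.8339 | qd: -6.3798 -1.8946 -0.3325 3.5378 | p_ee: -0.3221 0.0248 -0.6635 | tau: 0.0000 0.0000 0.0000 0.0000
step 39 | ang: -4.4572 -0.8148 1.1537 0.8995 | qd: -5.4773 -0.9637 -0.3160 3.0209 | p_ee: -0.3511 0.0538 -0.6258 | tau: 0.0000 0.0000 0.0000 0.0000
step 40 | ang: -4.5577 -0.8258 1.1474 0.9548 | qd: -4.5791 -0.1652 -0.3243 2.5107 | p_ee: -0.3745 0.0817 -0.5925
final ang (rad): -4.5577 -0.8258 1.1474 0.9548


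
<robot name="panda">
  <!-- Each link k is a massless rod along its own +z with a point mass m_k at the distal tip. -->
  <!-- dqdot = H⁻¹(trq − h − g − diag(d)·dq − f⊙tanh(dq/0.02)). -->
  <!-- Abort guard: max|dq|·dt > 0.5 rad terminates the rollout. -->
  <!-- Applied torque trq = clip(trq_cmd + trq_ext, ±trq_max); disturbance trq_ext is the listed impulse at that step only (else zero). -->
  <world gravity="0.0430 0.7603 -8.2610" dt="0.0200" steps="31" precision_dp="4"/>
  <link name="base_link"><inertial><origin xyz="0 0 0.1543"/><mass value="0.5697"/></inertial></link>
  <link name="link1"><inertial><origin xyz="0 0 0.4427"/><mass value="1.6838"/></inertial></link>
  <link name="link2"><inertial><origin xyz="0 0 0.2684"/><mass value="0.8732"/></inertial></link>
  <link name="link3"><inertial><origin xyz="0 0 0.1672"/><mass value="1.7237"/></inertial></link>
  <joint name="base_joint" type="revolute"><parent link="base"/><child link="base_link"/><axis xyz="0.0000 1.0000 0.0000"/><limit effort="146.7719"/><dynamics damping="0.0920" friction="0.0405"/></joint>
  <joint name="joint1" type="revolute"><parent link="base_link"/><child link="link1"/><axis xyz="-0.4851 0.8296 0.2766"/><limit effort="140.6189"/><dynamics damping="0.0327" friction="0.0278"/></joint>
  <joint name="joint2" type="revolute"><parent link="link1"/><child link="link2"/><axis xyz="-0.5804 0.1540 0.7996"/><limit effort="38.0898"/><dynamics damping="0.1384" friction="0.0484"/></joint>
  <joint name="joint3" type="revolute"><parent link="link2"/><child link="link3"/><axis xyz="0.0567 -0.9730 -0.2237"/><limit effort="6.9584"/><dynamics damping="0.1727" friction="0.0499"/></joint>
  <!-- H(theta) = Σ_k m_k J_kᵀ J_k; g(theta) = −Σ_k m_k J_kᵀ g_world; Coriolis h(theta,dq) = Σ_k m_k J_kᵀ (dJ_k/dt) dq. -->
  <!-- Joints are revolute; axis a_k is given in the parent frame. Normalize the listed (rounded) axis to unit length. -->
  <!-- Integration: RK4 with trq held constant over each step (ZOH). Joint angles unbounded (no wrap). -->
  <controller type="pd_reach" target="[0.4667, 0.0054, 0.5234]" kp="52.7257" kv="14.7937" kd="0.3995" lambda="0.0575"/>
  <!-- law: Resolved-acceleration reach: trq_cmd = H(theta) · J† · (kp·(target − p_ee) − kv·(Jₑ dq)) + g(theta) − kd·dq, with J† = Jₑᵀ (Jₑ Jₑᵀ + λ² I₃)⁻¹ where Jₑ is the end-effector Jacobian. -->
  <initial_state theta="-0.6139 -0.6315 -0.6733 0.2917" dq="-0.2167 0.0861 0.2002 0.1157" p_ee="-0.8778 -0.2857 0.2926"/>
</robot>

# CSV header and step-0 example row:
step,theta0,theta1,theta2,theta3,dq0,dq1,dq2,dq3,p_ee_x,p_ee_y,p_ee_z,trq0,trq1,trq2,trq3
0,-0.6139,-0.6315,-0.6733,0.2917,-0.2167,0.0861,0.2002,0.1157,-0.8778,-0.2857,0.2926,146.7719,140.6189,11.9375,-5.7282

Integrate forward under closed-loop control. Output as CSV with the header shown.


step,theta0,theta1,theta2,theta3,dq0,dq1,dq2,dq3,p_ee_x,p_ee_y,p_ee_z,trq0,trq1,trq2,trq3
1,-0.6753,-0.5100,-0.8881,0.2377,-5.1495,10.8734,-19.7667,-7.2219,-0.8735,-0.2852,0.2944,146.7719,116.1967,18.3598,-1.7801
2,-0.7392,-0.3316,-1.2357,0.0840,-1.6336,7.5229,-15.6636,-7.9022,-0.8556,-0.2778,0.3061,142.9414,83.9037,13.3672,-2.3964
3,-0.7185,-0.2384,-1.5155,-0.0254,3.4386,2.2177,-13.2085,-3.5413,-0.8267,-0.2627,0.3266,104.5533,59.7737,10.2209,-4.2737
4,-0.6195,-0.2251,-1.7725,-0.1031,6.4294,-0.8545,-12.5007,-4.4504,-0.7876,-0.2447,0.3520,69.2234,38.8138,8.0485,-3.0738
5,-0.4716,-0.2657,-2.0030,-0.2050,8.3588,-3.1995,-10.5088,-5.6742,-0.7387,-0.2261,0.3807,39.4794,21.7374,5.8756,-2.1029
6,-0.2941,-0.3450,-2.1870,-0.3246,9.4163,-4.7246,-7.9209,-6.1095,-0.6827,-0.2073,0.4113,16.3899,8.7992,4.1113,-1.6218
7,-0.1029,-0.4458,-2.3205,-0.4459,9.7362,-5.3447,-5.5127,-5.8862,-0.6220,-0.1888,0.4427,0.3270,-0.0602,2.8929,-1.3499
8,0.0883,-0.5501,-2.4119,-0.5596,9.3895,-5.0675,-3.7329,-5.4102,-0.5589,-0.1714,0.4735,-9.6378,-5.6763,2.1571,-1.0856
9,0.2670,-0.6415,-2.4756,-0.6631,8.4621,-4.0431,-2.7467,-4.9294,-0.4951,-0.1556,0.5026,-15.2468,-9.1931,1.8372,-0.7842
10,0.4236,-0.7084,-2.5264,-0.7568,7.1847,-2.6305,-2.4187,-4.4490,-0.4320,-0.1412,0.5289,-18.1785,-11.4509,1.8368,-0.4980
11,0.5542,-0.7472,-2.5742,-0.8400,5.8812,-1.2564,-2.4083,-3.8961,-0.3705,-0.1282,0.5523,-19.5995,-12.8576,1.9819,-0.2759
12,0.6606,-0.7613,-2.6225,-0.9114,4.7747,-0.1747,-2.4287,-3.2749,-0.3110,-0.1164,0.5725,-20.2150,-13.6379,2.1151,-0.1097
13,0.7474,-0.7572,-2.6704,-0.9702,3.9369,0.5578,-2.3588,-2.6396,-0.2542,-0.1058,0.5894,-20.4524,-13.9870,2.1722,0.0326
14,0.8198,-0.7411,-2.7161,-1.0169,3.3159,1.0264,-2.2087,-2.0608,-0.2000,-0.0963,0.6032,-20.6251,-14.1517,2.1638,0.1836
15,0.8813,-0.7175,-2.7583,-1.0528,2.8533,1.3116,-2.0108,-1.5617,-0.1485,-0.0879,0.6140,-20.8918,-14.2868,2.1181,0.3480
16,0.9346,-0.6894,-2.7964,-1.0796,2.5015,1.4734,-1.7936,-1.1428,-0.0999,-0.0803,0.6219,-21.3064,-14.4668,2.0589,0.5198
17,0.9818,-0.6590,-2.8301,-1.0988,2.2259,1.5533,-1.5766,-0.7963,-0.0539,-0.0735,0.6273,-21.8595,-14.7121,2.0008,0.6906
18,1.0239,-0.6276,-2.8595,-1.1117,2.0024,1.5786,-1.3713,-0.5124,-0.0107,-0.0675,0.6304,-22.5091,-15.0108,1.9505,0.8530
19,1.0620,-0.5960,-2.8850,-1.1195,1.8150,1.5670,-1.1836,-0.2821,0.0298,-0.0620,0.6315,-23.2017,-15.3364,1.9096,1.0018
20,1.0966,-0.5649,-2.9070,-1.1232,1.6530,1.5305,-1.0160,-0.0974,0.0676,-0.0571,0.6309,-23.8856,-15.6596,1.8769,1.1342
21,1.1281,-0.5347,-2.9259,-1.1236,1.5055,1.4818,-0.8724,0.0313,0.1029,-0.0526,0.6288,-24.5313,-15.9596,1.8501,1.2633
22,1.1567,-0.5055,-2.9421,-1.1223,1.3640,1.4318,-0.7541,0.0955,0.1357,-0.0484,0.6255,-25.1151,-16.2173,1.8252,1.4031
23,1.1827,-0.4774,-2.9561,-1.1197,1.2370,1.3705,-0.6483,0.1577,0.1660,-0.0447,0.6212,-25.5646,-16.4006,1.8009,1.5058
24,1.2062,-0.4507,-2.9681,-1.1159,1.1211,1.3027,-0.5560,0.2092,0.1939,-0.0412,0.6162,-25.8855,-16.5104,1.7768,1.5831
25,1.2275,-0.4253,-2.9784,-1.1113,1.0140,1.2319,-0.4768,0.2474,0.2196,-0.0380,0.6107,-26.0842,-16.5497,1.7524,1.6420
26,1.2467,-0.4013,-2.9873,-1.1061,0.9146,1.1602,-0.4093,0.2730,0.2430,-0.0350,0.6049,-26.1699,-16.5237,1.7274,1.6867
27,1.2641,-0.3788,-2.9949,-1.1004,0.8221,1.0894,-0.3522,0.2876,0.2645,-0.0323,0.5990,-26.1541,-16.4398,1.7016,1.7199
28,1.2796,-0.3577,-3.0014,-1.0946,0.7360,1.0207,-0.3039,0.2934,0.2840,-0.0297,0.5930,-26.0505,-16.3066,1.6751,1.7439
29,1.2935,-0.3379,-3.0071,-1.0887,0.6560,0.9548,-0.2630,0.2922,0.3017,-0.0273,0.5871,-25.8735,-16.1331,1.6480,1.7603
30,1.3059,-0.3194,-3.0120,-1.0829,0.5818,0.8922,-0.2283,0.2860,0.3178,-0.0250,0.5813,-25.6377,-15.9286,1.6206,1.7704
31,1.3168,-0.3022,-3.0163,-1.0773,0.5132,0.8332,-0.1986,0.2763,0.3323,-0.0229,0.5758,,,,


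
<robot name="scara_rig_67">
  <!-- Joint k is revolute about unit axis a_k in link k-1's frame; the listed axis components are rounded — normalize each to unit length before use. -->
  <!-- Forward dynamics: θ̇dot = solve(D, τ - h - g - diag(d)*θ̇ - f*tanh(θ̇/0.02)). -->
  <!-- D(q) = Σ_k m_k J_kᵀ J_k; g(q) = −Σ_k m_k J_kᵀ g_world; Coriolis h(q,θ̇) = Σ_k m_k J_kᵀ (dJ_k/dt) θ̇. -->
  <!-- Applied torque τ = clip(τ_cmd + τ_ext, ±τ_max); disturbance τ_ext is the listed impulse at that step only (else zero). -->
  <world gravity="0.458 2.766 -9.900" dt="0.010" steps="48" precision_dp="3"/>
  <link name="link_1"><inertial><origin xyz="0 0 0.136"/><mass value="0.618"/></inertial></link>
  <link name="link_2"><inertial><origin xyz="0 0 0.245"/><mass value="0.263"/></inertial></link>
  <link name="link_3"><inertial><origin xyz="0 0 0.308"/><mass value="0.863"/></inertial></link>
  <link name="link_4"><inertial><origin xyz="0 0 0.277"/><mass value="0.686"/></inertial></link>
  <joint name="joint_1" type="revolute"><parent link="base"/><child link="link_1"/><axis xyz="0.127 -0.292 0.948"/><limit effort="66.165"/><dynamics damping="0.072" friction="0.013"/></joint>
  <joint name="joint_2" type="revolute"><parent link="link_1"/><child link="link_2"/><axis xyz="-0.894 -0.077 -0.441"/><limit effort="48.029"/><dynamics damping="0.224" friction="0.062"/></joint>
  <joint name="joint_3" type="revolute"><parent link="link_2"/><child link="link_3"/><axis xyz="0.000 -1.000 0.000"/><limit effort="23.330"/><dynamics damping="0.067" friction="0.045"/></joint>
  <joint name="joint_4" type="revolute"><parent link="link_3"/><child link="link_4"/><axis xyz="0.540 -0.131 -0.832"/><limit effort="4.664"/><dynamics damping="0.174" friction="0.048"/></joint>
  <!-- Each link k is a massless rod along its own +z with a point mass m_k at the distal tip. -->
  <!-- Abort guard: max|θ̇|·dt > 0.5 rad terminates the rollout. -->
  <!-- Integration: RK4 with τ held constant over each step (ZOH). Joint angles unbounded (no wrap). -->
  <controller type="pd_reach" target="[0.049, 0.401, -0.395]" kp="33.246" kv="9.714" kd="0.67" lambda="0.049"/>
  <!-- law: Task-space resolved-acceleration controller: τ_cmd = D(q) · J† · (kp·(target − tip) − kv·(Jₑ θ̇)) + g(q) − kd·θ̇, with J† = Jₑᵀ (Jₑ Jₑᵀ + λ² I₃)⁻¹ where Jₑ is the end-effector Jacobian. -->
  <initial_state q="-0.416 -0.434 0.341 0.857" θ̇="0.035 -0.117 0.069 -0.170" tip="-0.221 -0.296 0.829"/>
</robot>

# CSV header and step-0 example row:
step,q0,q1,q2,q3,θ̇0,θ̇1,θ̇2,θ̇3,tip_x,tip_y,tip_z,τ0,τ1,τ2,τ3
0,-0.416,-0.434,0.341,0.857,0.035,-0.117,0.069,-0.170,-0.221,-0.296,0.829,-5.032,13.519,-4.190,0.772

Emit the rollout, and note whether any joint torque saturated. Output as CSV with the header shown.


step,q0,q1,q2,q3,θ̇0,θ̇1,θ̇2,θ̇3,tip_x,tip_y,tip_z,τ0,τ1,τ2,τ3
1,-0.419,-0.434,0.337,0.876,-0.629,0.084,-0.755,3.734,-0.222,-0.296,0.828,-4.162,12.331,-3.992,-1.893
2,-0.428,-0.434,0.330,0.906,-1.178,-0.039,-0.650,2.272,-0.222,-0.295,0.827,-3.155,10.490,-3.900,-0.702
3,-0.439,-0.433,0.323,0.932,-0.962,0.214,-0.819,2.916,-0.221,-0.292,0.827,-2.916,9.154,-3.732,-1.042
4,-0.450,-0.431,0.315,0.959,-1.221,0.223,-0.857,2.587,-0.220,-0.289,0.827,-2.302,7.737,-3.664,-0.704
5,-0.462,-0.428,0.306,0.986,-1.232,0.328,-0.950,2.750,-0.219,-0.285,0.828,-1.952,6.513,-3.584,-0.732
6,-0.475,-0.425,0.296,1.013,-1.381,0.354,-1.003,2.656,-0.217,-0.280,0.829,-1.524,5.333,-3.542,-0.590
7,-0.489,-0.421,0.285,1.040,-1.461,0.397,-1.069,2.706,-0.215,-0.275,0.831,-1.194,4.265,-3.500,-0.560
8,-0.504,-0.417,0.275,1.067,-1.586,0.407,-1.120,2.677,-0.213,-0.270,0.833,-0.863,3.264,-3.471,-0.485
9,-0.521,-0.413,0.263,1.094,-1.686,0.416,-1.173,2.699,-0.210,-0.264,0.835,-0.584,2.347,-3.441,-0.453
10,-0.538,-0.409,0.251,1.121,-1.802,0.407,-1.218,2.693,-0.207,-0.257,0.837,-0.322,1.497,-3.413,-0.408
11,-0.557,-0.405,0.239,1.148,-1.907,0.393,-1.264,2.708,-0.203,-0.251,0.839,-0.096,0.716,-3.379,-0.384
12,-0.576,-0.401,0.226,1.175,-2.017,0.369,-1.304,2.712,-0.199,-0.245,0.841,0.111,-0.006,-3.340,-0.356
13,-0.597,-0.397,0.213,1.202,-2.119,0.340,-1.343,2.727,-0.195,-0.238,0.844,0.291,-0.669,-3.291,-0.340
14,-0.619,-0.394,0.199,1.229,-2.222,0.303,-1.379,2.737,-0.191,-0.232,0.846,0.453,-1.279,-3.234,-0.323
15,-0.642,-0.391,0.185,1.257,-2.317,0.263,-1.414,2.753,-0.186,-0.225,0.848,0.592,-1.839,-3.166,-0.314
16,-0.665,-0.389,0.171,1.284,-2.410,0.217,-1.447,2.765,-0.182,-0.219,0.850,0.716,-2.354,-3.087,-0.304
17,-0.690,-0.387,0.156,1.312,-2.496,0.169,-1.479,2.782,-0.177,-0.213,0.852,0.822,-2.825,-2.996,-0.299
18,-0.715,-0.386,0.141,1.340,-2.578,0.117,-1.508,2.795,-0.171,-0.208,0.854,0.914,-3.255,-2.893,-0.293
19,-0.741,-0.385,0.126,1.368,-2.653,0.063,-1.537,2.811,-0.166,-0.202,0.855,0.991,-3.648,-2.778,-0.290
20,-0.768,-0.384,0.111,1.396,-2.720,0.008,-1.565,2.826,-0.161,-0.197,0.857,1.053,-4.004,-2.651,-0.288
21,-0.796,-0.385,0.095,1.424,-2.755,-0.040,-1.593,2.856,-0.155,-0.193,0.858,1.083,-4.331,-2.509,-0.296
22,-0.824,-0.385,0.079,1.452,-2.817,-0.100,-1.613,2.840,-0.150,-0.189,0.859,1.128,-4.635,-2.364,-0.275
23,-0.852,-0.387,0.062,1.481,-2.852,-0.155,-1.640,2.873,-0.144,-0.185,0.860,1.146,-4.900,-2.205,-0.289
24,-0.881,-0.388,0.046,1.510,-2.916,-0.220,-1.659,2.853,-0.139,-0.181,0.861,1.177,-5.141,-2.044,-0.266
25,-0.910,-0.391,0.029,1.538,-2.934,-0.277,-1.686,2.896,-0.133,-0.179,0.862,1.170,-5.342,-1.866,-0.289
26,-0.940,-0.394,0.012,1.567,-2.996,-0.345,-1.700,2.857,-0.128,-0.176,0.862,1.188,-5.524,-1.690,-0.255
27,-0.970,-0.398,-0.005,1.596,-2.987,-0.402,-1.728,2.921,-0.123,-0.174,0.862,1.148,-5.661,-1.497,-0.295
28,-1.000,-0.402,-0.022,1.624,-3.060,-0.475,-1.735,2.840,-0.118,-0.173,0.862,1.163,-5.789,-1.312,-0.235
29,-1.031,-0.407,-0.040,1.653,-3.002,-0.528,-1.766,2.957,-0.114,-0.172,0.862,1.078,-5.861,-1.103,-0.311
30,-1.062,-0.413,-0.057,1.682,-3.119,-0.609,-1.761,2.784,-0.109,-0.171,0.862,1.111,-5.946,-0.917,-0.190
31,-1.092,-0.419,-0.075,1.711,-2.961,-0.652,-1.804,3.034,-0.105,-0.171,0.862,0.946,-5.942,-0.693,-0.360
32,-1.123,-0.426,-0.093,1.739,-3.210,-0.750,-1.774,2.632,-0.102,-0.171,0.861,1.061,-6.008,-0.520,-0.084
33,-1.153,-0.434,-0.111,1.768,-2.804,-0.772,-1.846,3.246,-0.099,-0.172,0.860,0.715,-5.896,-0.272,-0.505
34,-1.185,-0.442,-0.129,1.795,-3.445,-0.902,-1.765,2.217,-0.096,-0.173,0.859,1.089,-6.008,-0.135,0.200
35,-1.213,-0.451,-0.147,1.826,-2.336,-0.880,-1.904,3.898,-0.094,-0.175,0.858,0.254,-5.684,0.158,-0.955
36,-1.247,-0.461,-0.165,1.849,-4.188,-1.074,-1.716,0.981,-0.092,-0.177,0.857,1.443,-6.046,0.217,1.041
37,-1.271,-0.471,-0.184,1.887,-0.881,-0.974,-1.999,6.029,-0.091,-0.179,0.855,-0.883,-5.144,0.595,-2.419
38,-1.312,-0.483,-0.202,1.897,-6.642,-1.265,-1.623,-2.882,-0.090,-0.182,0.854,2.924,-6.421,0.532,3.676
39,-1.320,-0.494,-0.221,1.958,3.871,-1.130,-2.091,13.203,-0.091,-0.184,0.851,-4.222,-3.634,0.966,-4.664
40,-1.369,-0.507,-0.240,1.959,-11.988,-1.428,-1.867,-9.921,-0.091,-0.187,0.850,6.316,-7.773,1.110,4.664
41,-1.380,-0.521,-0.258,2.016,7.778,-1.501,-1.552,17.762,-0.093,-0.190,0.846,-7.021,-1.781,0.902,-4.664
42,-1.423,-0.536,-0.277,2.023,-14.076,-1.366,-2.446,-12.408,-0.095,-0.194,0.844,7.433,-7.951,1.942,4.664
43,-1.435,-0.553,-0.295,2.080,9.180,-2.068,-0.830,19.305,-0.099,-0.197,0.841,-8.062,-0.665,0.607,-4.664
44,-1.478,-0.569,-0.314,2.084,-15.152,-1.214,-3.112,-13.923,-0.103,-0.201,0.838,7.834,-7.663,2.827,4.664
45,-1.489,-0.589,-0.330,2.141,10.158,-2.673,0.061,20.280,-0.108,-0.204,0.834,-8.766,0.361,0.089,-4.664
46,-1.532,-0.607,-0.349,2.141,-15.918,-1.030,-3.873,-15.136,-0.114,-0.209,0.832,8.041,-7.235,3.707,4.664
47,-1.542,-0.629,-0.363,2.198,10.798,-3.258,1.071,20.774,-0.121,-0.212,0.827,-9.178,1.244,-0.627,-4.664
48,-1.585,-0.649,-0.382,2.194,-16.297,-0.847,-4.662,-15.938,-0.129,-0.216,0.824,,,,
# any joint saturated: yes


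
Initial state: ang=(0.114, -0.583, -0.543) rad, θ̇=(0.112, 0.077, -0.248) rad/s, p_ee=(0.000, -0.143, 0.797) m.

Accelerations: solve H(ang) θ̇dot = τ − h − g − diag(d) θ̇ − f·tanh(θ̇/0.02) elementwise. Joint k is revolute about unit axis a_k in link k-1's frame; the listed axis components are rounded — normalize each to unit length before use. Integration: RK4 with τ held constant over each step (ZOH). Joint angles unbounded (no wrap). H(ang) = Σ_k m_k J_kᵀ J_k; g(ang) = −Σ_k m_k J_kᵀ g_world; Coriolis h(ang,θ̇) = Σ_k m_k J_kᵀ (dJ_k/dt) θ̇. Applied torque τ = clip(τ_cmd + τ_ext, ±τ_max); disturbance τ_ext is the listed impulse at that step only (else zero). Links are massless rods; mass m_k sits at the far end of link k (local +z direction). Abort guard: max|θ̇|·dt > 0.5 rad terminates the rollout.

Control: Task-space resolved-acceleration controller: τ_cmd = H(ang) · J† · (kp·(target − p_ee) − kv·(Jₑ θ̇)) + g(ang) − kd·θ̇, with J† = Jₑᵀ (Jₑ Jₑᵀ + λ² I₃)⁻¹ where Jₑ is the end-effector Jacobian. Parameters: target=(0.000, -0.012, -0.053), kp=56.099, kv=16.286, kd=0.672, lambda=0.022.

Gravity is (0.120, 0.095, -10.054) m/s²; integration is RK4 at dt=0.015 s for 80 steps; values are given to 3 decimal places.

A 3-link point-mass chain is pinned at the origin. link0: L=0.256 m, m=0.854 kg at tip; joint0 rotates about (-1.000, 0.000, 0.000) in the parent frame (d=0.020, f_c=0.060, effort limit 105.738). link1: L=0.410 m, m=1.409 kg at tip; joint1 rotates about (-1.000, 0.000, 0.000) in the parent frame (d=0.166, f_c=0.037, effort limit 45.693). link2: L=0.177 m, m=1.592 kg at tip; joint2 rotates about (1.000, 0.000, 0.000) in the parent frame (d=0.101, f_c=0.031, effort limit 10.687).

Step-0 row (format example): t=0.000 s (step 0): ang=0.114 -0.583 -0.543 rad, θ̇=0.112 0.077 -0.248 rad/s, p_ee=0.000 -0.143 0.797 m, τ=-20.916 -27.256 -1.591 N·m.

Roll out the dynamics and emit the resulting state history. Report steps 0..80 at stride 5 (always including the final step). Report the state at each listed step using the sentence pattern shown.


t=0.075 s (step 5): ang=0.361 -1.053 -0.867 rad, θ̇=4.155 -7.740 -3.823 rad/s, p_ee=0.000 -0.140 0.730 m, τ=5.547 3.919 -0.360 N·m.
t=0.150 s (step 10): ang=0.681 -1.617 -1.083 rad, θ̇=4.296 -7.149 -2.155 rad/s, p_ee=0.000 -0.143 0.617 m, τ=5.805 9.536 -0.425 N·m.
t=0.225 s (step 15): ang=0.993 -2.109 -1.221 rad, θ̇=3.989 -5.956 -1.655 rad/s, p_ee=0.000 -0.135 0.496 m, τ=3.083 12.478 0.032 N·m.
t=0.300 s (step 20): ang=1.273 -2.510 -1.345 rad, θ̇=3.435 -4.746 -1.722 rad/s, p_ee=0.000 -0.124 0.385 m, τ=1.938 13.939 0.372 N·m.
t=0.375 s (step 25): ang=1.503 -2.824 -1.482 rad, θ̇=2.684 -3.661 -1.903 rad/s, p_ee=0.000 -0.114 0.293 m, τ=1.885 14.331 0.610 N·m.
t=0.450 s (step 30): ang=1.674 -3.063 -1.626 rad, θ̇=1.885 -2.733 -1.911 rad/s, p_ee=0.000 -0.107 0.220 m, τ=2.149 14.149 0.761 N·m.
t=0.525 s (step 35): ang=1.790 -3.239 -1.764 rad, θ̇=1.226 -1.993 -1.755 rad/s, p_ee=0.000 -0.102 0.162 m, τ=2.276 13.632 0.901 N·m.
t=0.600 s (step 40): ang=1.863 -3.366 -1.888 rad, θ̇=0.749 -1.429 -1.550 rad/s, p_ee=0.000 -0.098 0.118 m, τ=2.233 12.986 1.062 N·m.
t=0.675 s (step 45): ang=1.906 -3.457 -1.996 rad, θ̇=0.413 -1.013 -1.349 rad/s, p_ee=0.000 -0.092 0.084 m, τ=2.109 12.376 1.221 N·m.
t=0.750 s (step 50): ang=1.928 -3.521 -2.090 rad, θ̇=0.178 -0.712 -1.165 rad/s, p_ee=0.000 -0.086 0.057 m, τ=1.960 11.877 1.359 N·m.
t=0.825 s (step 55): ang=1.935 -3.566 -2.171 rad, θ̇=0.019 -0.500 -1.001 rad/s, p_ee=0.000 -0.079 0.036 m, τ=1.803 11.494 1.469 N·m.
t=0.900 s (step 60): ang=1.934 -3.599 -2.241 rad, θ̇=-0.027 -0.367 -0.858 rad/s, p_ee=0.000 -0.072 0.019 m, τ=1.620 11.245 1.560 N·m.
t=0.975 s (step 65): ang=1.931 -3.622 -2.301 rad, θ̇=-0.054 -0.265 -0.738 rad/s, p_ee=0.000 -0.066 0.006 m, τ=1.448 11.018 1.639 N·m.
t=1.050 s (step 70): ang=1.926 -3.639 -2.352 rad, θ̇=-0.079 -0.185 -0.635 rad/s, p_ee=0.000 -0.060 -0.005 m, τ=1.297 10.819 1.705 N·m.
t=1.125 s (step 75): ang=1.919 -3.650 -2.396 rad, θ̇=-0.098 -0.126 -0.546 rad/s, p_ee=0.000 -0.055 -0.014 m, τ=1.164 10.655 1.760 N·m.
t=1.200 s (step 80): ang=1.911 -3.658 -2.434 rad, θ̇=-0.110 -0.083 -0.470 rad/s, p_ee=0.000 -0.050 -0.020 m.
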